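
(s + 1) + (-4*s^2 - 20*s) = -4*s^2 - 19*s + 1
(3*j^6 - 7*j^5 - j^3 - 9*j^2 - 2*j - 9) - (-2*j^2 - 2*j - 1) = 3*j^6 - 7*j^5 - j^3 - 7*j^2 - 8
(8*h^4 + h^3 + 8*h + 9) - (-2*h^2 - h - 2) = 8*h^4 + h^3 + 2*h^2 + 9*h + 11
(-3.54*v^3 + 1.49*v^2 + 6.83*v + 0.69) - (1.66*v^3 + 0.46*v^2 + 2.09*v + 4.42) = -5.2*v^3 + 1.03*v^2 + 4.74*v - 3.73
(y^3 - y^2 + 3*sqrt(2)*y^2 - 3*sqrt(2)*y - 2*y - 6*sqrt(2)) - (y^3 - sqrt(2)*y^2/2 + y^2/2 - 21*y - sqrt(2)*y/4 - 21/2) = -3*y^2/2 + 7*sqrt(2)*y^2/2 - 11*sqrt(2)*y/4 + 19*y - 6*sqrt(2) + 21/2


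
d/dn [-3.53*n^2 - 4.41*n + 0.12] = -7.06*n - 4.41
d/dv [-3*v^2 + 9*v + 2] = 9 - 6*v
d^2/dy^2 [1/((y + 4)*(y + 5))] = 2*((y + 4)^2 + (y + 4)*(y + 5) + (y + 5)^2)/((y + 4)^3*(y + 5)^3)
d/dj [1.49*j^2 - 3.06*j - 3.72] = 2.98*j - 3.06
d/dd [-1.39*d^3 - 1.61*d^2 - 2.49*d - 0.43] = -4.17*d^2 - 3.22*d - 2.49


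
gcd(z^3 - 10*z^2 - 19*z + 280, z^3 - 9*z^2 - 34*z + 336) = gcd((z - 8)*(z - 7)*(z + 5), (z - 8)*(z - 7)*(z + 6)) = z^2 - 15*z + 56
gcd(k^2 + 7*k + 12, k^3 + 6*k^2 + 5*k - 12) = k^2 + 7*k + 12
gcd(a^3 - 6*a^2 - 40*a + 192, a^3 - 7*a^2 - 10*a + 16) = a - 8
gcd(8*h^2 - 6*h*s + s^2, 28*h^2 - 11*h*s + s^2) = -4*h + s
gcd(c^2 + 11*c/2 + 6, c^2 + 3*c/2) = c + 3/2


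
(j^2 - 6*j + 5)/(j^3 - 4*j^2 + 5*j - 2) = (j - 5)/(j^2 - 3*j + 2)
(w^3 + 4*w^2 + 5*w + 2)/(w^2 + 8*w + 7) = (w^2 + 3*w + 2)/(w + 7)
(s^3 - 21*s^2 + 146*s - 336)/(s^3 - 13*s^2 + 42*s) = (s - 8)/s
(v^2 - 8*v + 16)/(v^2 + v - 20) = (v - 4)/(v + 5)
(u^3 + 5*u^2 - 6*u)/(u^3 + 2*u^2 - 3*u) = (u + 6)/(u + 3)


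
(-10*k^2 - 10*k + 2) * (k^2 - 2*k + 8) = -10*k^4 + 10*k^3 - 58*k^2 - 84*k + 16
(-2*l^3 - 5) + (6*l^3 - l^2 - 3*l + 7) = 4*l^3 - l^2 - 3*l + 2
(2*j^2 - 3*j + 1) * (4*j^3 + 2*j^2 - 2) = 8*j^5 - 8*j^4 - 2*j^3 - 2*j^2 + 6*j - 2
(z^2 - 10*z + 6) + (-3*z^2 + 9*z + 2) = -2*z^2 - z + 8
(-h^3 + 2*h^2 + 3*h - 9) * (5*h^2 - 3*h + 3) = -5*h^5 + 13*h^4 + 6*h^3 - 48*h^2 + 36*h - 27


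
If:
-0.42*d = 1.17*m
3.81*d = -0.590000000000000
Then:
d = -0.15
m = 0.06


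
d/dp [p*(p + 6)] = 2*p + 6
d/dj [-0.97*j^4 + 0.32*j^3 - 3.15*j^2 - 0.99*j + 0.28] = -3.88*j^3 + 0.96*j^2 - 6.3*j - 0.99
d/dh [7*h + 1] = 7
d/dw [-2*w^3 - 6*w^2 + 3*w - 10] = -6*w^2 - 12*w + 3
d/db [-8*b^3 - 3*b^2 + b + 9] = -24*b^2 - 6*b + 1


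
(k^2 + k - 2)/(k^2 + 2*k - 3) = (k + 2)/(k + 3)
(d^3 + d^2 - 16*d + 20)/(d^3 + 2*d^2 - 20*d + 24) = (d + 5)/(d + 6)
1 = 1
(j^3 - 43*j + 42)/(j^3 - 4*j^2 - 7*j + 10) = (j^2 + j - 42)/(j^2 - 3*j - 10)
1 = 1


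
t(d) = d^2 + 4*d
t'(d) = 2*d + 4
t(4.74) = 41.43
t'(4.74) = 13.48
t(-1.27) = -3.47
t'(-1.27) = 1.46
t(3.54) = 26.69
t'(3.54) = 11.08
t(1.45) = 7.90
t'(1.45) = 6.90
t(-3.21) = -2.54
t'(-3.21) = -2.42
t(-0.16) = -0.61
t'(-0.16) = 3.68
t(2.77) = 18.75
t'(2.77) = 9.54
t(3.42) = 25.38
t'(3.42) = 10.84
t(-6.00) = 12.00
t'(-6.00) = -8.00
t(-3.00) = -3.00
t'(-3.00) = -2.00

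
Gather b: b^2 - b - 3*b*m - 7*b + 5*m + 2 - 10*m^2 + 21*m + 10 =b^2 + b*(-3*m - 8) - 10*m^2 + 26*m + 12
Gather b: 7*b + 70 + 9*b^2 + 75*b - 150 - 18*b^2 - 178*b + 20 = -9*b^2 - 96*b - 60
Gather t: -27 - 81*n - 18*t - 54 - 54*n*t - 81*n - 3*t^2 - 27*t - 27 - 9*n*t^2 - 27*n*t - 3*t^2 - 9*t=-162*n + t^2*(-9*n - 6) + t*(-81*n - 54) - 108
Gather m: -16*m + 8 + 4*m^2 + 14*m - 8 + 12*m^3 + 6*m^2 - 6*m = 12*m^3 + 10*m^2 - 8*m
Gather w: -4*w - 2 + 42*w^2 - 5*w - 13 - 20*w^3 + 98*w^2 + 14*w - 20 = -20*w^3 + 140*w^2 + 5*w - 35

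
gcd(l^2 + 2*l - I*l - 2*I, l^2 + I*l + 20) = 1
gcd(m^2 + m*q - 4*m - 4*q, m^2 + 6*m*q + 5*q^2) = m + q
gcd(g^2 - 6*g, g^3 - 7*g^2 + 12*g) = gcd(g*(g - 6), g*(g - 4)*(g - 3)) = g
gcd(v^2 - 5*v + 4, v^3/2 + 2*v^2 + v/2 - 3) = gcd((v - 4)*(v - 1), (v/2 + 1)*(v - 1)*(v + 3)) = v - 1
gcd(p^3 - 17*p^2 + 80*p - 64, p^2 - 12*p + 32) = p - 8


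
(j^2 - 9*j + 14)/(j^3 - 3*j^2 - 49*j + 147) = (j - 2)/(j^2 + 4*j - 21)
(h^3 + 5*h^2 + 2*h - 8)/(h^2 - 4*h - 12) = (h^2 + 3*h - 4)/(h - 6)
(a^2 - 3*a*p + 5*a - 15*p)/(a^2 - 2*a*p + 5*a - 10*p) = (-a + 3*p)/(-a + 2*p)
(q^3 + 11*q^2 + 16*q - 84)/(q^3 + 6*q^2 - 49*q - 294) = (q - 2)/(q - 7)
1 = 1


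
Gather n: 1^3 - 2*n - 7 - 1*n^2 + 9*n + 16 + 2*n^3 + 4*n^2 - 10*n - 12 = 2*n^3 + 3*n^2 - 3*n - 2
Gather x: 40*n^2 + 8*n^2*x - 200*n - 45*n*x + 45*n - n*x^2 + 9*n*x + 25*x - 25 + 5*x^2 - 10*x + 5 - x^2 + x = 40*n^2 - 155*n + x^2*(4 - n) + x*(8*n^2 - 36*n + 16) - 20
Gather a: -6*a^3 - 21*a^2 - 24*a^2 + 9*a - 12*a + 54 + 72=-6*a^3 - 45*a^2 - 3*a + 126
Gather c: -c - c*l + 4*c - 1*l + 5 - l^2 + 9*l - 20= c*(3 - l) - l^2 + 8*l - 15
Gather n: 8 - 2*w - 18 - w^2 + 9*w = -w^2 + 7*w - 10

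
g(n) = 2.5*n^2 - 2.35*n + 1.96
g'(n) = 5.0*n - 2.35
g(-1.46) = 10.72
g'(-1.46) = -9.65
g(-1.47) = 10.82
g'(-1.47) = -9.70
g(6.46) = 91.11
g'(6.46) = 29.95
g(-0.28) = 2.81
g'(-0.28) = -3.75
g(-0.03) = 2.03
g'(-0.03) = -2.50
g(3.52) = 24.66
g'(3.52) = 15.25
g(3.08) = 18.44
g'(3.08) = 13.05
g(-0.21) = 2.56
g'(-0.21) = -3.40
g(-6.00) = 106.06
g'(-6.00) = -32.35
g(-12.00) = 390.16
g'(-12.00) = -62.35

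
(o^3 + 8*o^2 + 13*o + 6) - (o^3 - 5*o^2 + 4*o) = 13*o^2 + 9*o + 6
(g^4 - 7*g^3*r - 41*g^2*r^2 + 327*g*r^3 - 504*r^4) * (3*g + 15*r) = 3*g^5 - 6*g^4*r - 228*g^3*r^2 + 366*g^2*r^3 + 3393*g*r^4 - 7560*r^5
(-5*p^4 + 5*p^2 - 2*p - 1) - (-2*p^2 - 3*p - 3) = -5*p^4 + 7*p^2 + p + 2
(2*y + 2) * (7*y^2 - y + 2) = 14*y^3 + 12*y^2 + 2*y + 4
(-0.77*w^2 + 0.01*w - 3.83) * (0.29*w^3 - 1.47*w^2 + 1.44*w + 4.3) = -0.2233*w^5 + 1.1348*w^4 - 2.2342*w^3 + 2.3335*w^2 - 5.4722*w - 16.469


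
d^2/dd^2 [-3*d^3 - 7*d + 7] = -18*d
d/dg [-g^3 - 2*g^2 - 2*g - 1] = -3*g^2 - 4*g - 2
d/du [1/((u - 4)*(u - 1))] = (5 - 2*u)/(u^4 - 10*u^3 + 33*u^2 - 40*u + 16)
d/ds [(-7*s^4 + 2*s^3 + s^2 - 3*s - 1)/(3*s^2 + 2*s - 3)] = (-42*s^5 - 36*s^4 + 92*s^3 - 7*s^2 + 11)/(9*s^4 + 12*s^3 - 14*s^2 - 12*s + 9)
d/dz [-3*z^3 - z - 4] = -9*z^2 - 1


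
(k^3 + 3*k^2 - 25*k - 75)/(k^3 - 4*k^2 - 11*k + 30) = (k + 5)/(k - 2)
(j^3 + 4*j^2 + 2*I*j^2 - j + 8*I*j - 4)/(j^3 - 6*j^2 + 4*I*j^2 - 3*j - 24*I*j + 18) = (j^2 + j*(4 + I) + 4*I)/(j^2 + 3*j*(-2 + I) - 18*I)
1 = 1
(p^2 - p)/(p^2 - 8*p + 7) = p/(p - 7)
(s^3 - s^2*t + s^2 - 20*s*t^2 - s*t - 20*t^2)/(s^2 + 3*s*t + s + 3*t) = (s^2 - s*t - 20*t^2)/(s + 3*t)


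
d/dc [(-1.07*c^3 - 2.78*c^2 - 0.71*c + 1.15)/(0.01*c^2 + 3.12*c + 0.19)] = (-0.0107*c^4 - 6.6768*c^3 - 9.2764*c^2 - 1.0794*c - 3.7229)/(0.0001*c^4 + 0.0624*c^3 + 9.7382*c^2 + 1.1856*c + 0.0361)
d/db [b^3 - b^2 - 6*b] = 3*b^2 - 2*b - 6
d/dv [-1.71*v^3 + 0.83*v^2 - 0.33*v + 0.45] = -5.13*v^2 + 1.66*v - 0.33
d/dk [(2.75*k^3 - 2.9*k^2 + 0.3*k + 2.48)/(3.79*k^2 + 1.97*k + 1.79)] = (10.4225*k^4 + 10.835*k^3 + 7.9175*k^2 - 29.1804*k - 4.3486)/(14.3641*k^4 + 14.9326*k^3 + 17.4491*k^2 + 7.0526*k + 3.2041)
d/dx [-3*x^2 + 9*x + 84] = 9 - 6*x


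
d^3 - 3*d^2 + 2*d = d*(d - 2)*(d - 1)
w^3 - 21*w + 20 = (w - 4)*(w - 1)*(w + 5)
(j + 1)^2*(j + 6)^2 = j^4 + 14*j^3 + 61*j^2 + 84*j + 36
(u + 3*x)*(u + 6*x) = u^2 + 9*u*x + 18*x^2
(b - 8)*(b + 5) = b^2 - 3*b - 40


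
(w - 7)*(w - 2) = w^2 - 9*w + 14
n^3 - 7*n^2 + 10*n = n*(n - 5)*(n - 2)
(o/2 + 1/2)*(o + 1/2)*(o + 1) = o^3/2 + 5*o^2/4 + o + 1/4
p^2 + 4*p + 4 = (p + 2)^2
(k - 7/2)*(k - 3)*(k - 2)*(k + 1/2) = k^4 - 8*k^3 + 77*k^2/4 - 37*k/4 - 21/2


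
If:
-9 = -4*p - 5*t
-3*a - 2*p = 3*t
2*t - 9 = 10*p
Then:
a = -54/29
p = -27/58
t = 63/29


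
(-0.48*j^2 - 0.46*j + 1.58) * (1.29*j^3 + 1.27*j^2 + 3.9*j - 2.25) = -0.6192*j^5 - 1.203*j^4 - 0.418*j^3 + 1.2926*j^2 + 7.197*j - 3.555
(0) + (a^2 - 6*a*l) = a^2 - 6*a*l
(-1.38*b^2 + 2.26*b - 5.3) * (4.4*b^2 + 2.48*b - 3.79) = -6.072*b^4 + 6.5216*b^3 - 12.485*b^2 - 21.7094*b + 20.087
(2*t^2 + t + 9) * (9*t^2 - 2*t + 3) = 18*t^4 + 5*t^3 + 85*t^2 - 15*t + 27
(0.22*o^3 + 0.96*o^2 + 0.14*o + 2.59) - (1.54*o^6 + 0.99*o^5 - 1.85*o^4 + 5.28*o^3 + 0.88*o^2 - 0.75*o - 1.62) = -1.54*o^6 - 0.99*o^5 + 1.85*o^4 - 5.06*o^3 + 0.08*o^2 + 0.89*o + 4.21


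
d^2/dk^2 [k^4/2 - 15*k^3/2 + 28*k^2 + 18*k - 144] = 6*k^2 - 45*k + 56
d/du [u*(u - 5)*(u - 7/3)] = 3*u^2 - 44*u/3 + 35/3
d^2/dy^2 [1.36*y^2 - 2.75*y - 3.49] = 2.72000000000000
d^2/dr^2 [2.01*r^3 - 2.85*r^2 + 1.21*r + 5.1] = 12.06*r - 5.7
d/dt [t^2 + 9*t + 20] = 2*t + 9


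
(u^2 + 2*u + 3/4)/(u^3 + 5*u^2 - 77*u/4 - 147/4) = (2*u + 1)/(2*u^2 + 7*u - 49)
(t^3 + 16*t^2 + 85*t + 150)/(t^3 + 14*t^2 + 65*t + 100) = (t + 6)/(t + 4)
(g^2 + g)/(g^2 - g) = (g + 1)/(g - 1)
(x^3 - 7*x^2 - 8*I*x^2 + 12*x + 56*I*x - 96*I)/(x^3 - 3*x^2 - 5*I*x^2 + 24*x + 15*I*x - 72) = (x - 4)/(x + 3*I)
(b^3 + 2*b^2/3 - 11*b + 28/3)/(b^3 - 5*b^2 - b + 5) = (3*b^2 + 5*b - 28)/(3*(b^2 - 4*b - 5))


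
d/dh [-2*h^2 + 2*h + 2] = 2 - 4*h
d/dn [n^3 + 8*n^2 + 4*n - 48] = 3*n^2 + 16*n + 4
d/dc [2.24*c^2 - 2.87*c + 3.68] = 4.48*c - 2.87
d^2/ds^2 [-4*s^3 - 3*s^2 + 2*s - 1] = -24*s - 6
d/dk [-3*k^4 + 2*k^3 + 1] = k^2*(6 - 12*k)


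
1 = 1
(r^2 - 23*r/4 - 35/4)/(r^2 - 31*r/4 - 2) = (-4*r^2 + 23*r + 35)/(-4*r^2 + 31*r + 8)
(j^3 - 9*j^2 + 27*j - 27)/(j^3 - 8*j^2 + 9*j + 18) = (j^2 - 6*j + 9)/(j^2 - 5*j - 6)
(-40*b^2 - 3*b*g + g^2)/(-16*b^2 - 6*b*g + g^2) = (5*b + g)/(2*b + g)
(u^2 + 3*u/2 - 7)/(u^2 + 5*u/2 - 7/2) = (u - 2)/(u - 1)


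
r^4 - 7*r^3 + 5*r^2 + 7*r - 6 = (r - 6)*(r - 1)^2*(r + 1)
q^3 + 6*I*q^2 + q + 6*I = (q - I)*(q + I)*(q + 6*I)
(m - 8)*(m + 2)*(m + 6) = m^3 - 52*m - 96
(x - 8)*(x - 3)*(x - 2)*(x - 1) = x^4 - 14*x^3 + 59*x^2 - 94*x + 48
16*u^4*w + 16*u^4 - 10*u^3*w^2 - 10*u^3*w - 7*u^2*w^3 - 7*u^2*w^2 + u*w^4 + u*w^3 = (-8*u + w)*(-u + w)*(2*u + w)*(u*w + u)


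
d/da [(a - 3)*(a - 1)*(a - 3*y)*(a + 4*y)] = 4*a^3 + 3*a^2*y - 12*a^2 - 24*a*y^2 - 8*a*y + 6*a + 48*y^2 + 3*y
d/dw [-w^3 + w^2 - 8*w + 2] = -3*w^2 + 2*w - 8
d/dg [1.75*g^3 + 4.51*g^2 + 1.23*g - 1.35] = 5.25*g^2 + 9.02*g + 1.23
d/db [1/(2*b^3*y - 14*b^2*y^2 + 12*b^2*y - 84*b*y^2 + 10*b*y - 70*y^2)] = (-3*b^2 + 14*b*y - 12*b + 42*y - 5)/(2*y*(b^3 - 7*b^2*y + 6*b^2 - 42*b*y + 5*b - 35*y)^2)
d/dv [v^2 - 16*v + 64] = 2*v - 16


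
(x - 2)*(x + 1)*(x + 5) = x^3 + 4*x^2 - 7*x - 10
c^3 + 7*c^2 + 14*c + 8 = (c + 1)*(c + 2)*(c + 4)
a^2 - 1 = (a - 1)*(a + 1)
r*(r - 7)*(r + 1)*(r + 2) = r^4 - 4*r^3 - 19*r^2 - 14*r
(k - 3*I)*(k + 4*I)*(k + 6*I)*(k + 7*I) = k^4 + 14*I*k^3 - 43*k^2 + 114*I*k - 504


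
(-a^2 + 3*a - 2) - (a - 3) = -a^2 + 2*a + 1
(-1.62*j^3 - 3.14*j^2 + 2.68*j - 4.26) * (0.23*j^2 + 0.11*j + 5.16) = -0.3726*j^5 - 0.9004*j^4 - 8.0882*j^3 - 16.8874*j^2 + 13.3602*j - 21.9816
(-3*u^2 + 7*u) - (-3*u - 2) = -3*u^2 + 10*u + 2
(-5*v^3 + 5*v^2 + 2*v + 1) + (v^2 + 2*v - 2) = -5*v^3 + 6*v^2 + 4*v - 1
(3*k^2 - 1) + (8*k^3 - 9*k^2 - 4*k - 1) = 8*k^3 - 6*k^2 - 4*k - 2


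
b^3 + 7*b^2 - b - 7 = (b - 1)*(b + 1)*(b + 7)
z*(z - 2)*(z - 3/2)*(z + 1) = z^4 - 5*z^3/2 - z^2/2 + 3*z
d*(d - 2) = d^2 - 2*d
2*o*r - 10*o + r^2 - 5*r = (2*o + r)*(r - 5)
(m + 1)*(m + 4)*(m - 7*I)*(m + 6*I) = m^4 + 5*m^3 - I*m^3 + 46*m^2 - 5*I*m^2 + 210*m - 4*I*m + 168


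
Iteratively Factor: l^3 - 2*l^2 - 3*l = (l)*(l^2 - 2*l - 3) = l*(l - 3)*(l + 1)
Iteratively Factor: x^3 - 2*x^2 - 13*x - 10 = (x + 1)*(x^2 - 3*x - 10) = (x + 1)*(x + 2)*(x - 5)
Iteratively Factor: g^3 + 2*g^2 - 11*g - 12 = (g + 1)*(g^2 + g - 12) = (g + 1)*(g + 4)*(g - 3)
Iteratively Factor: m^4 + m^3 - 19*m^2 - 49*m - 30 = (m + 2)*(m^3 - m^2 - 17*m - 15) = (m + 1)*(m + 2)*(m^2 - 2*m - 15) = (m - 5)*(m + 1)*(m + 2)*(m + 3)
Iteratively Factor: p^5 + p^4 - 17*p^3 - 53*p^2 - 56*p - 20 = (p + 1)*(p^4 - 17*p^2 - 36*p - 20) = (p - 5)*(p + 1)*(p^3 + 5*p^2 + 8*p + 4) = (p - 5)*(p + 1)^2*(p^2 + 4*p + 4) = (p - 5)*(p + 1)^2*(p + 2)*(p + 2)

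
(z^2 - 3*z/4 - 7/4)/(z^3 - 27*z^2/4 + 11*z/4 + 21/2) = 1/(z - 6)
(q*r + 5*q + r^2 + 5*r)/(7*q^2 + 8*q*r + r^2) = (r + 5)/(7*q + r)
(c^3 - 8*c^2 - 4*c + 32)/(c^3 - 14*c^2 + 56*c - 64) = (c + 2)/(c - 4)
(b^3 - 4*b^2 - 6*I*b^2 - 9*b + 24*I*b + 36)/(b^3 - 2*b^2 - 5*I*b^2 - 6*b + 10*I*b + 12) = (b^2 - b*(4 + 3*I) + 12*I)/(b^2 - 2*b*(1 + I) + 4*I)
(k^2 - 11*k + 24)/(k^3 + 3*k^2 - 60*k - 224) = (k - 3)/(k^2 + 11*k + 28)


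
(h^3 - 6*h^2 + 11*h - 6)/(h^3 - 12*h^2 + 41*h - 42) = (h - 1)/(h - 7)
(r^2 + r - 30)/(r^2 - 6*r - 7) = (-r^2 - r + 30)/(-r^2 + 6*r + 7)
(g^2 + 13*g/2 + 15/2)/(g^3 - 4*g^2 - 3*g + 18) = (2*g^2 + 13*g + 15)/(2*(g^3 - 4*g^2 - 3*g + 18))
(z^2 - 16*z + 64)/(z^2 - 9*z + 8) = (z - 8)/(z - 1)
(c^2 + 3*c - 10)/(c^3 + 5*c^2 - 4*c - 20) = 1/(c + 2)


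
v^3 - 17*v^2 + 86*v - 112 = (v - 8)*(v - 7)*(v - 2)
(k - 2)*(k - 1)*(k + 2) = k^3 - k^2 - 4*k + 4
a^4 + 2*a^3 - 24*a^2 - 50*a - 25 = (a - 5)*(a + 1)^2*(a + 5)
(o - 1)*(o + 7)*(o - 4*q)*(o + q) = o^4 - 3*o^3*q + 6*o^3 - 4*o^2*q^2 - 18*o^2*q - 7*o^2 - 24*o*q^2 + 21*o*q + 28*q^2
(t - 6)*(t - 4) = t^2 - 10*t + 24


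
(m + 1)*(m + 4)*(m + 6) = m^3 + 11*m^2 + 34*m + 24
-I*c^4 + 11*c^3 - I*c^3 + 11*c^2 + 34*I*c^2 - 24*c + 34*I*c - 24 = (c + I)*(c + 4*I)*(c + 6*I)*(-I*c - I)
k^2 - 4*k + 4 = (k - 2)^2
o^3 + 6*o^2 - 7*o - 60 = (o - 3)*(o + 4)*(o + 5)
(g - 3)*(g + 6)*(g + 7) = g^3 + 10*g^2 + 3*g - 126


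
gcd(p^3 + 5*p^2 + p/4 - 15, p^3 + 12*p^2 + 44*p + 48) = p + 4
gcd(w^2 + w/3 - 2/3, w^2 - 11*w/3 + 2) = w - 2/3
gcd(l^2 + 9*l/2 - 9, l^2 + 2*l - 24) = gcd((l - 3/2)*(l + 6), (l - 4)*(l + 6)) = l + 6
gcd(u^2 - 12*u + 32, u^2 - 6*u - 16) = u - 8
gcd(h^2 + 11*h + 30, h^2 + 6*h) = h + 6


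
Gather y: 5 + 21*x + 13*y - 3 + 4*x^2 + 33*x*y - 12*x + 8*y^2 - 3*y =4*x^2 + 9*x + 8*y^2 + y*(33*x + 10) + 2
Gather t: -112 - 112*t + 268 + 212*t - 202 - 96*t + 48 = 4*t + 2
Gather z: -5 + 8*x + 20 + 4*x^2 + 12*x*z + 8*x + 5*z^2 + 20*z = 4*x^2 + 16*x + 5*z^2 + z*(12*x + 20) + 15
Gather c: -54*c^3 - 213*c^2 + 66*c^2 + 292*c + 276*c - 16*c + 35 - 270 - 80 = -54*c^3 - 147*c^2 + 552*c - 315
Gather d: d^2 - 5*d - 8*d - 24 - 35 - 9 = d^2 - 13*d - 68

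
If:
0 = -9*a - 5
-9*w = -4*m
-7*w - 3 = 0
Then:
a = -5/9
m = -27/28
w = -3/7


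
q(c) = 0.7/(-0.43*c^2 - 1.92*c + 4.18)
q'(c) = 0.7*(0.86*c + 1.92)/(-0.43*c^2 - 1.92*c + 4.18)^2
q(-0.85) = 0.13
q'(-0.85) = 0.03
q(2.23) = -0.31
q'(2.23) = 0.54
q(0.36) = 0.20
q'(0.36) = 0.13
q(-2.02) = 0.11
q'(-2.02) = 0.00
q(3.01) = -0.13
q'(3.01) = 0.10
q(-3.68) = 0.13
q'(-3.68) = -0.03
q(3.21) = -0.11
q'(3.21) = 0.08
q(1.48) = 1.77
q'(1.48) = 14.21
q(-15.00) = -0.01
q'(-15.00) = -0.00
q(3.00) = -0.13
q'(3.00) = 0.11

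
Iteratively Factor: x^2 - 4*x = (x)*(x - 4)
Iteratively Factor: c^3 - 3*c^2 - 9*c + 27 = (c + 3)*(c^2 - 6*c + 9) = (c - 3)*(c + 3)*(c - 3)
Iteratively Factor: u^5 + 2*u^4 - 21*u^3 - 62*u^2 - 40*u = (u + 2)*(u^4 - 21*u^2 - 20*u) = (u + 1)*(u + 2)*(u^3 - u^2 - 20*u) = (u - 5)*(u + 1)*(u + 2)*(u^2 + 4*u) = (u - 5)*(u + 1)*(u + 2)*(u + 4)*(u)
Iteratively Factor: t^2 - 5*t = (t - 5)*(t)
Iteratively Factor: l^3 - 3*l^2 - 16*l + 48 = (l - 3)*(l^2 - 16) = (l - 3)*(l + 4)*(l - 4)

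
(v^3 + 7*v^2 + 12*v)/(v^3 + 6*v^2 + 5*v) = (v^2 + 7*v + 12)/(v^2 + 6*v + 5)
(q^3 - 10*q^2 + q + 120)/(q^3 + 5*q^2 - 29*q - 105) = (q - 8)/(q + 7)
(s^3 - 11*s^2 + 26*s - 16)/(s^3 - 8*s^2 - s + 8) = (s - 2)/(s + 1)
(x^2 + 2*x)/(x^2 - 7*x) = (x + 2)/(x - 7)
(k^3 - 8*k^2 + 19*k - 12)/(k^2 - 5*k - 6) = (-k^3 + 8*k^2 - 19*k + 12)/(-k^2 + 5*k + 6)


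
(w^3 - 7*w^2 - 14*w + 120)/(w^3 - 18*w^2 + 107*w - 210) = (w + 4)/(w - 7)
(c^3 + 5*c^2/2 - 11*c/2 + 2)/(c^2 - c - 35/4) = 2*(-2*c^3 - 5*c^2 + 11*c - 4)/(-4*c^2 + 4*c + 35)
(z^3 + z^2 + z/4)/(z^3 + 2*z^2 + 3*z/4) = (2*z + 1)/(2*z + 3)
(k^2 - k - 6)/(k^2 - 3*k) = (k + 2)/k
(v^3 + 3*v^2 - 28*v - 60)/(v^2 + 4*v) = (v^3 + 3*v^2 - 28*v - 60)/(v*(v + 4))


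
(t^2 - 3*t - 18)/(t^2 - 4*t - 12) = (t + 3)/(t + 2)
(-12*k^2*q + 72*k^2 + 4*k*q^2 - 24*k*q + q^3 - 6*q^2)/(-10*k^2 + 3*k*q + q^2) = (6*k*q - 36*k + q^2 - 6*q)/(5*k + q)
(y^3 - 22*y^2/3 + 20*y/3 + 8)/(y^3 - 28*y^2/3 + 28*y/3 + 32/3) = (y - 6)/(y - 8)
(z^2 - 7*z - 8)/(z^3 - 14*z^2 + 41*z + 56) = 1/(z - 7)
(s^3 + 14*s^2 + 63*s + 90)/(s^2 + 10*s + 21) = (s^2 + 11*s + 30)/(s + 7)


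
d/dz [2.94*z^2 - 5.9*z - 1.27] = 5.88*z - 5.9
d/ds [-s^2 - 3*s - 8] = -2*s - 3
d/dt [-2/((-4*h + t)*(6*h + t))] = 2*(2*h + 2*t)/((4*h - t)^2*(6*h + t)^2)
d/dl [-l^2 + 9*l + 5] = 9 - 2*l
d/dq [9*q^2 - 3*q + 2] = 18*q - 3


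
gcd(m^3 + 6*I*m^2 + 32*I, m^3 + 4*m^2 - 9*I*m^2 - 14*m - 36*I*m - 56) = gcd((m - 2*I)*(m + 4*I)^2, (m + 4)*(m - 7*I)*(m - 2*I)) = m - 2*I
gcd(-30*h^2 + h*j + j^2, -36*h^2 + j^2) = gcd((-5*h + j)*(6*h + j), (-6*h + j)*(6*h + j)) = 6*h + j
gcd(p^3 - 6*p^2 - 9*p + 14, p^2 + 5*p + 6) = p + 2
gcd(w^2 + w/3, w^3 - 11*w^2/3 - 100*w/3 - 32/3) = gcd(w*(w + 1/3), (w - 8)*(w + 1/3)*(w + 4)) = w + 1/3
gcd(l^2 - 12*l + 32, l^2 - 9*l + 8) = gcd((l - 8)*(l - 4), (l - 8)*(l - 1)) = l - 8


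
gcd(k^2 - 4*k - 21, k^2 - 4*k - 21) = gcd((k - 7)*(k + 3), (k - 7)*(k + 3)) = k^2 - 4*k - 21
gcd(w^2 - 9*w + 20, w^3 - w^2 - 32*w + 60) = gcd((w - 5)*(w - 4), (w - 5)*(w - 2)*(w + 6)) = w - 5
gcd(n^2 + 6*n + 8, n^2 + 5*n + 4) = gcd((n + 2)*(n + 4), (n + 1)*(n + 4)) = n + 4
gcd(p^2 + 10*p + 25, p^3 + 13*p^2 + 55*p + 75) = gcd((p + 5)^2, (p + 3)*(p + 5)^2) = p^2 + 10*p + 25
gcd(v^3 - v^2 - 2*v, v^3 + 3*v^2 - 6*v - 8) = v^2 - v - 2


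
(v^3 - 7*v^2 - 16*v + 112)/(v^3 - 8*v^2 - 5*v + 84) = (v + 4)/(v + 3)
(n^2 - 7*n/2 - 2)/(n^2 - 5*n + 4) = (n + 1/2)/(n - 1)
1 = 1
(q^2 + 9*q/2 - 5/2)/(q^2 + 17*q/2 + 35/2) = (2*q - 1)/(2*q + 7)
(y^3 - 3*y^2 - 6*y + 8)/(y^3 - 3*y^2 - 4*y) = (y^2 + y - 2)/(y*(y + 1))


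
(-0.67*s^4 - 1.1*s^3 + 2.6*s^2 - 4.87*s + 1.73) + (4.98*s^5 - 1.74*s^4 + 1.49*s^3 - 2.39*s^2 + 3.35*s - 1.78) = 4.98*s^5 - 2.41*s^4 + 0.39*s^3 + 0.21*s^2 - 1.52*s - 0.05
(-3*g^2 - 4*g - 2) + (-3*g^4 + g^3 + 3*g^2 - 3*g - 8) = -3*g^4 + g^3 - 7*g - 10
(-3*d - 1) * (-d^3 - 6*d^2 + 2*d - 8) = 3*d^4 + 19*d^3 + 22*d + 8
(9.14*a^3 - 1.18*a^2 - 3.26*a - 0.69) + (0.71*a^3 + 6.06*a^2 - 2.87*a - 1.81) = 9.85*a^3 + 4.88*a^2 - 6.13*a - 2.5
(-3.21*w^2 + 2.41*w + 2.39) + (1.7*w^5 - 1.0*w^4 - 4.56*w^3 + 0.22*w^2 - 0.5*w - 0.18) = 1.7*w^5 - 1.0*w^4 - 4.56*w^3 - 2.99*w^2 + 1.91*w + 2.21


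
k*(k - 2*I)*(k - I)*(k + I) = k^4 - 2*I*k^3 + k^2 - 2*I*k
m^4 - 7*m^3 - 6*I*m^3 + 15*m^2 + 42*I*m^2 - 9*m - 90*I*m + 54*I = (m - 3)^2*(m - 1)*(m - 6*I)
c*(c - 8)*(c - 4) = c^3 - 12*c^2 + 32*c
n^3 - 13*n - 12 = (n - 4)*(n + 1)*(n + 3)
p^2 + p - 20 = (p - 4)*(p + 5)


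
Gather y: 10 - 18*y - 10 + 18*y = 0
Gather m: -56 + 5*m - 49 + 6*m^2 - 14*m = 6*m^2 - 9*m - 105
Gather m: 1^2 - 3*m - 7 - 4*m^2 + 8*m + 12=-4*m^2 + 5*m + 6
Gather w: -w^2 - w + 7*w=-w^2 + 6*w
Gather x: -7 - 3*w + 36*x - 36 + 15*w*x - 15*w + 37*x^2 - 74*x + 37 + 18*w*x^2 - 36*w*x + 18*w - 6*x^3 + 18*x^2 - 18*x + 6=-6*x^3 + x^2*(18*w + 55) + x*(-21*w - 56)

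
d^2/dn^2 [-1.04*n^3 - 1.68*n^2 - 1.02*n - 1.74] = -6.24*n - 3.36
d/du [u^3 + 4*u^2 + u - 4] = 3*u^2 + 8*u + 1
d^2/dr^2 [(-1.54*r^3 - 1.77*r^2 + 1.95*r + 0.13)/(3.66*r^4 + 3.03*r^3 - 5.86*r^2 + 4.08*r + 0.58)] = (-41.2584479999998*r^9 - 142.261272*r^8 - 2.49245999999994*r^7 + 539.668734*r^6 + 409.589766*r^5 - 164.379816*r^4 - 129.073124*r^3 - 65.9679599999999*r^2 + 16.637988*r - 5.208064)/(49.027896*r^12 + 121.766004*r^11 - 134.688366*r^10 - 198.137097*r^9 + 510.435234*r^8 - 61.9235640000001*r^7 - 511.77745*r^6 + 561.80844*r^5 - 186.177984*r^4 - 12.227436*r^3 + 23.050824*r^2 + 4.117536*r + 0.195112)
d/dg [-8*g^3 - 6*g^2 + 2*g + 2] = -24*g^2 - 12*g + 2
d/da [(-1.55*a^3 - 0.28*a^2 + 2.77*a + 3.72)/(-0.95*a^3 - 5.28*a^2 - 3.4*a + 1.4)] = (8.88178419700125e-16*a^5 + 7.918*a^4 + 15.803*a^3 + 19.6696*a^2 + 38.4992*a + 16.526)/(0.9025*a^6 + 10.032*a^5 + 34.3384*a^4 + 33.244*a^3 - 3.224*a^2 - 9.52*a + 1.96)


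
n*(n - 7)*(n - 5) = n^3 - 12*n^2 + 35*n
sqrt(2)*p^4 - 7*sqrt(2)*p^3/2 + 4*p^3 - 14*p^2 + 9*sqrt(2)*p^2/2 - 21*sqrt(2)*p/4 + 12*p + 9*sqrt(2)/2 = (p - 2)*(p - 3/2)*(p + 3*sqrt(2)/2)*(sqrt(2)*p + 1)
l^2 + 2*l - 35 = (l - 5)*(l + 7)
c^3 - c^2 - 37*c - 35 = (c - 7)*(c + 1)*(c + 5)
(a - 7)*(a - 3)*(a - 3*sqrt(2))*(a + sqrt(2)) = a^4 - 10*a^3 - 2*sqrt(2)*a^3 + 15*a^2 + 20*sqrt(2)*a^2 - 42*sqrt(2)*a + 60*a - 126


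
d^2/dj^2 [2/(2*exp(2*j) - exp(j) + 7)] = 2*((1 - 8*exp(j))*(2*exp(2*j) - exp(j) + 7) + 2*(4*exp(j) - 1)^2*exp(j))*exp(j)/(2*exp(2*j) - exp(j) + 7)^3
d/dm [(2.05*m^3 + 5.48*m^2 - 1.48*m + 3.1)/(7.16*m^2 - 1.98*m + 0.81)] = (14.678*m^4 - 8.11799999999999*m^3 + 4.72789999999999*m^2 - 35.5144*m + 4.9392)/(51.2656*m^4 - 28.3536*m^3 + 15.5196*m^2 - 3.2076*m + 0.6561)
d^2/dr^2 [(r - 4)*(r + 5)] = 2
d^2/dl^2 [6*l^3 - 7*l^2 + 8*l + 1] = 36*l - 14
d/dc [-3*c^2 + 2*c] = 2 - 6*c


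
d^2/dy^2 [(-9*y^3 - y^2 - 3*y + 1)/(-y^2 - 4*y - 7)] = 8*(20*y^3 + 183*y^2 + 312*y - 11)/(y^6 + 12*y^5 + 69*y^4 + 232*y^3 + 483*y^2 + 588*y + 343)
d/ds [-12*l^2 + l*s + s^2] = l + 2*s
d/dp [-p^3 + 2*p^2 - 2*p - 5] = -3*p^2 + 4*p - 2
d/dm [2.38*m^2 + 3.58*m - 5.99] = 4.76*m + 3.58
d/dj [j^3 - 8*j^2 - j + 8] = 3*j^2 - 16*j - 1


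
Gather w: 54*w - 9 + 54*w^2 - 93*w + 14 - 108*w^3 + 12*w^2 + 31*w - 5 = -108*w^3 + 66*w^2 - 8*w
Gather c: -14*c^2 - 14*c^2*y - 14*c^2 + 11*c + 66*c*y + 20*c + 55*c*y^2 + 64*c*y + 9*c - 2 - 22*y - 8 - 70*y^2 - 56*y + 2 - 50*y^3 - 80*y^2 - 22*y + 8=c^2*(-14*y - 28) + c*(55*y^2 + 130*y + 40) - 50*y^3 - 150*y^2 - 100*y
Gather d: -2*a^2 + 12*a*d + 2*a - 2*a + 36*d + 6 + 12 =-2*a^2 + d*(12*a + 36) + 18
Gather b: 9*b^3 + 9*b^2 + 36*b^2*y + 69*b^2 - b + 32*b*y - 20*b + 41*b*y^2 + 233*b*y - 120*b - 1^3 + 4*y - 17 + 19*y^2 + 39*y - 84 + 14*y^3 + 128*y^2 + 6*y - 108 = 9*b^3 + b^2*(36*y + 78) + b*(41*y^2 + 265*y - 141) + 14*y^3 + 147*y^2 + 49*y - 210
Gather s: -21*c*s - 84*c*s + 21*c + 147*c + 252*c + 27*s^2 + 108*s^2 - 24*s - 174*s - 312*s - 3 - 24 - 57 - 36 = 420*c + 135*s^2 + s*(-105*c - 510) - 120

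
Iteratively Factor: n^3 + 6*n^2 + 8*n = (n + 2)*(n^2 + 4*n) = (n + 2)*(n + 4)*(n)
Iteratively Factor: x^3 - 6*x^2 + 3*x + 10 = (x + 1)*(x^2 - 7*x + 10) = (x - 2)*(x + 1)*(x - 5)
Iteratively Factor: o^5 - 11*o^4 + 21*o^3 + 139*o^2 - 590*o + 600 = (o - 5)*(o^4 - 6*o^3 - 9*o^2 + 94*o - 120) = (o - 5)*(o - 3)*(o^3 - 3*o^2 - 18*o + 40) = (o - 5)^2*(o - 3)*(o^2 + 2*o - 8) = (o - 5)^2*(o - 3)*(o + 4)*(o - 2)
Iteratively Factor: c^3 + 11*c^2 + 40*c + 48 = (c + 4)*(c^2 + 7*c + 12) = (c + 4)^2*(c + 3)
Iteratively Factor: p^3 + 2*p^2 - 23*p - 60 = (p + 4)*(p^2 - 2*p - 15) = (p - 5)*(p + 4)*(p + 3)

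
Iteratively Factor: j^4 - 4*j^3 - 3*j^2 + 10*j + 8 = (j - 2)*(j^3 - 2*j^2 - 7*j - 4) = (j - 2)*(j + 1)*(j^2 - 3*j - 4) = (j - 2)*(j + 1)^2*(j - 4)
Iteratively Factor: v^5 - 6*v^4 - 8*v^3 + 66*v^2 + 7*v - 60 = (v - 1)*(v^4 - 5*v^3 - 13*v^2 + 53*v + 60) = (v - 1)*(v + 3)*(v^3 - 8*v^2 + 11*v + 20) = (v - 1)*(v + 1)*(v + 3)*(v^2 - 9*v + 20) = (v - 5)*(v - 1)*(v + 1)*(v + 3)*(v - 4)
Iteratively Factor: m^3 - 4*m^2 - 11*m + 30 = (m - 2)*(m^2 - 2*m - 15) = (m - 5)*(m - 2)*(m + 3)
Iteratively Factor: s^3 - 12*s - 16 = (s - 4)*(s^2 + 4*s + 4) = (s - 4)*(s + 2)*(s + 2)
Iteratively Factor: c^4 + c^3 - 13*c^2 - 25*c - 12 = (c + 3)*(c^3 - 2*c^2 - 7*c - 4) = (c - 4)*(c + 3)*(c^2 + 2*c + 1) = (c - 4)*(c + 1)*(c + 3)*(c + 1)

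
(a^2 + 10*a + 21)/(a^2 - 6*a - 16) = (a^2 + 10*a + 21)/(a^2 - 6*a - 16)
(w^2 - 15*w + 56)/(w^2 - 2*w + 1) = (w^2 - 15*w + 56)/(w^2 - 2*w + 1)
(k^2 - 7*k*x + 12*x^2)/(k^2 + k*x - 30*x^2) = (k^2 - 7*k*x + 12*x^2)/(k^2 + k*x - 30*x^2)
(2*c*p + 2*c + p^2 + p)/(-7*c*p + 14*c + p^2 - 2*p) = (2*c*p + 2*c + p^2 + p)/(-7*c*p + 14*c + p^2 - 2*p)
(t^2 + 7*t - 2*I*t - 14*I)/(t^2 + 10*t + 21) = (t - 2*I)/(t + 3)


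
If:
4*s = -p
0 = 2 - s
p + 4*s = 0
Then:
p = -8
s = 2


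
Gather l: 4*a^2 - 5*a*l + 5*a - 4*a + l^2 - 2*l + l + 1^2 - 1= 4*a^2 + a + l^2 + l*(-5*a - 1)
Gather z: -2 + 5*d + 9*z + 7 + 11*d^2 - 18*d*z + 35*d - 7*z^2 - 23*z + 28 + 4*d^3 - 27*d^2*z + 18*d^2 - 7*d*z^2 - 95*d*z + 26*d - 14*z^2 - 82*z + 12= 4*d^3 + 29*d^2 + 66*d + z^2*(-7*d - 21) + z*(-27*d^2 - 113*d - 96) + 45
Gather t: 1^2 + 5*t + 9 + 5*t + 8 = 10*t + 18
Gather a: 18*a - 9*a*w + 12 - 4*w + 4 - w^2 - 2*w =a*(18 - 9*w) - w^2 - 6*w + 16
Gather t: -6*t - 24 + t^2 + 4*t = t^2 - 2*t - 24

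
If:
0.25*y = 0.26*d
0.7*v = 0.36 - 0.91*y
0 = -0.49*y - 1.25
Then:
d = -2.45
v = 3.83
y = -2.55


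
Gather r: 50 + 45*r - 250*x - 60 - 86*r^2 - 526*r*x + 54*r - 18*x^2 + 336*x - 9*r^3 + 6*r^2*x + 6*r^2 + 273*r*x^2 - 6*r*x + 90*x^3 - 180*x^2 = -9*r^3 + r^2*(6*x - 80) + r*(273*x^2 - 532*x + 99) + 90*x^3 - 198*x^2 + 86*x - 10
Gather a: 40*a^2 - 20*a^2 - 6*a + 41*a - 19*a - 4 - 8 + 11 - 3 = 20*a^2 + 16*a - 4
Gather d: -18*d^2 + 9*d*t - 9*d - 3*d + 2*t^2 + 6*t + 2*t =-18*d^2 + d*(9*t - 12) + 2*t^2 + 8*t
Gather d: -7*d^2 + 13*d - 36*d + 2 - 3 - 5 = -7*d^2 - 23*d - 6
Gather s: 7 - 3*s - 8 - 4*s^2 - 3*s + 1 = -4*s^2 - 6*s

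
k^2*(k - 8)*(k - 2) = k^4 - 10*k^3 + 16*k^2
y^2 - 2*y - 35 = (y - 7)*(y + 5)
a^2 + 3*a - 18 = (a - 3)*(a + 6)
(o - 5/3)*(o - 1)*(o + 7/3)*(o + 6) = o^4 + 17*o^3/3 - 59*o^2/9 - 211*o/9 + 70/3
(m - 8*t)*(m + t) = m^2 - 7*m*t - 8*t^2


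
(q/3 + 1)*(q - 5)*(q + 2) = q^3/3 - 19*q/3 - 10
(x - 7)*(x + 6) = x^2 - x - 42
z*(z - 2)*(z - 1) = z^3 - 3*z^2 + 2*z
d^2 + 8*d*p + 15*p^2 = (d + 3*p)*(d + 5*p)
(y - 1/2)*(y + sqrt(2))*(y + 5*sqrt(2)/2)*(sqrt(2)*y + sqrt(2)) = sqrt(2)*y^4 + sqrt(2)*y^3/2 + 7*y^3 + 7*y^2/2 + 9*sqrt(2)*y^2/2 - 7*y/2 + 5*sqrt(2)*y/2 - 5*sqrt(2)/2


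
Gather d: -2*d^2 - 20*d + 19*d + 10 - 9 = -2*d^2 - d + 1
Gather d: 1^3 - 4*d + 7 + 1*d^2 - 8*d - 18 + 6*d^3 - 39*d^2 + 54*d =6*d^3 - 38*d^2 + 42*d - 10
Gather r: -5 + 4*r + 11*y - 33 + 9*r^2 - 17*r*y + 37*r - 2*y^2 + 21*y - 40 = 9*r^2 + r*(41 - 17*y) - 2*y^2 + 32*y - 78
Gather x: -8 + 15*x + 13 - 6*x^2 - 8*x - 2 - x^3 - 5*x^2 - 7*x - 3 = -x^3 - 11*x^2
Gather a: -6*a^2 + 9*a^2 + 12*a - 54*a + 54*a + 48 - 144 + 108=3*a^2 + 12*a + 12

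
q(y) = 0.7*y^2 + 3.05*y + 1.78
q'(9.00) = 15.65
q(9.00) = 85.93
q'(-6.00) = -5.35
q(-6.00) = 8.68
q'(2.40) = 6.41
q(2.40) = 13.13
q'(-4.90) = -3.81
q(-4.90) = 3.64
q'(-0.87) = 1.83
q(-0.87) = -0.34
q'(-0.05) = 2.98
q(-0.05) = 1.63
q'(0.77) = 4.13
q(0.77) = 4.54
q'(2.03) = 5.89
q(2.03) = 10.86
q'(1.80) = 5.57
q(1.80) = 9.54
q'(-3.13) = -1.33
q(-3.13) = -0.91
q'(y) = 1.4*y + 3.05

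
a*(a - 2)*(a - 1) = a^3 - 3*a^2 + 2*a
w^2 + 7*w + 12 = (w + 3)*(w + 4)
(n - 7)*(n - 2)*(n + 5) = n^3 - 4*n^2 - 31*n + 70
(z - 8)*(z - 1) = z^2 - 9*z + 8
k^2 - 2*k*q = k*(k - 2*q)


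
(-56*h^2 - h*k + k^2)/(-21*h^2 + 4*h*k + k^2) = (8*h - k)/(3*h - k)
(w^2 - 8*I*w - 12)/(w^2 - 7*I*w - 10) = (w - 6*I)/(w - 5*I)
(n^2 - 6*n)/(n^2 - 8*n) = (n - 6)/(n - 8)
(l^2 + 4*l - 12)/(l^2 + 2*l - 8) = (l + 6)/(l + 4)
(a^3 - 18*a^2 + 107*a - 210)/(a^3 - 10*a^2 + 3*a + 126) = (a - 5)/(a + 3)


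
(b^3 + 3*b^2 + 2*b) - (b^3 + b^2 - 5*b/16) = 2*b^2 + 37*b/16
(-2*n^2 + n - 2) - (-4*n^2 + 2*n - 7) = 2*n^2 - n + 5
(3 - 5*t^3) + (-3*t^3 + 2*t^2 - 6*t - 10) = -8*t^3 + 2*t^2 - 6*t - 7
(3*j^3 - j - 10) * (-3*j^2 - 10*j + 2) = -9*j^5 - 30*j^4 + 9*j^3 + 40*j^2 + 98*j - 20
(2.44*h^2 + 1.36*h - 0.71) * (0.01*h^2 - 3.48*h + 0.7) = 0.0244*h^4 - 8.4776*h^3 - 3.0319*h^2 + 3.4228*h - 0.497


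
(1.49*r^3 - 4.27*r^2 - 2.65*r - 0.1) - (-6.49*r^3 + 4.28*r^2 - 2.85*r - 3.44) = 7.98*r^3 - 8.55*r^2 + 0.2*r + 3.34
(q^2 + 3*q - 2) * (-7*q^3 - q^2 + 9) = -7*q^5 - 22*q^4 + 11*q^3 + 11*q^2 + 27*q - 18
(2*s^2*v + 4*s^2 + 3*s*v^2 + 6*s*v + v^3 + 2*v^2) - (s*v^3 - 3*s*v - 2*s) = 2*s^2*v + 4*s^2 - s*v^3 + 3*s*v^2 + 9*s*v + 2*s + v^3 + 2*v^2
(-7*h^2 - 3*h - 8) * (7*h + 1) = -49*h^3 - 28*h^2 - 59*h - 8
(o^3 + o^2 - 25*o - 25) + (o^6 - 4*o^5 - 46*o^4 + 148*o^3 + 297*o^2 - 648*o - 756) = o^6 - 4*o^5 - 46*o^4 + 149*o^3 + 298*o^2 - 673*o - 781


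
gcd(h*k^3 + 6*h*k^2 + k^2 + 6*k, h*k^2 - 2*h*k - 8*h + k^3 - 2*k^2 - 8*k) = 1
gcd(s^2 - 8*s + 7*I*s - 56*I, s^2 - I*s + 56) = s + 7*I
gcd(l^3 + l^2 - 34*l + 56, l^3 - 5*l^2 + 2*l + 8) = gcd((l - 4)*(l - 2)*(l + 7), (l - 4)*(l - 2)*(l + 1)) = l^2 - 6*l + 8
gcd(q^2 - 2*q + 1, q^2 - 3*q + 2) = q - 1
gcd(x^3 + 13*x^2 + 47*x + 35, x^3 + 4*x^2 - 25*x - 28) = x^2 + 8*x + 7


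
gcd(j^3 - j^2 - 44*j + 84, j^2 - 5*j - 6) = j - 6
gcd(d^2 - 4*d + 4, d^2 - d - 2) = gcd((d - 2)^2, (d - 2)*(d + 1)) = d - 2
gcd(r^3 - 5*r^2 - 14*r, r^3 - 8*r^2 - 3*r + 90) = 1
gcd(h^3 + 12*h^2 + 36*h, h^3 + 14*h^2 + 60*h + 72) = h^2 + 12*h + 36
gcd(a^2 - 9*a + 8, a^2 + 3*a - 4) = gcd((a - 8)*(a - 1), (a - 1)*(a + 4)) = a - 1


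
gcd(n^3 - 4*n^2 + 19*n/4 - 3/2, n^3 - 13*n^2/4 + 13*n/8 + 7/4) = n - 2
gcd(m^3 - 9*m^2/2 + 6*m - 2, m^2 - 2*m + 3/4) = m - 1/2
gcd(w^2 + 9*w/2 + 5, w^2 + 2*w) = w + 2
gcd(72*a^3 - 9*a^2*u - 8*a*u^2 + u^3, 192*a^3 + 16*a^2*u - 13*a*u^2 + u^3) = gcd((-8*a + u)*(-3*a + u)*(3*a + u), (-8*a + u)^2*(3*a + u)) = -24*a^2 - 5*a*u + u^2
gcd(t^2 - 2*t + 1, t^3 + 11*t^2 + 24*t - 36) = t - 1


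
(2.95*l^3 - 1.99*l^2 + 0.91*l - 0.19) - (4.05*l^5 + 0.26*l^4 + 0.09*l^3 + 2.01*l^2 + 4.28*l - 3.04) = -4.05*l^5 - 0.26*l^4 + 2.86*l^3 - 4.0*l^2 - 3.37*l + 2.85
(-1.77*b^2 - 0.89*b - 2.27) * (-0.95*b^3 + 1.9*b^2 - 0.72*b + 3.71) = 1.6815*b^5 - 2.5175*b^4 + 1.7399*b^3 - 10.2389*b^2 - 1.6675*b - 8.4217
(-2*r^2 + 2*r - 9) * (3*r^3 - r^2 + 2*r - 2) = -6*r^5 + 8*r^4 - 33*r^3 + 17*r^2 - 22*r + 18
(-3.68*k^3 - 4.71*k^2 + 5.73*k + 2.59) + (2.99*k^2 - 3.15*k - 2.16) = -3.68*k^3 - 1.72*k^2 + 2.58*k + 0.43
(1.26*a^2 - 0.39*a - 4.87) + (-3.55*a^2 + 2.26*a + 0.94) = -2.29*a^2 + 1.87*a - 3.93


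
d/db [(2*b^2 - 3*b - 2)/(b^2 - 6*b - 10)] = 9*(-b^2 - 4*b + 2)/(b^4 - 12*b^3 + 16*b^2 + 120*b + 100)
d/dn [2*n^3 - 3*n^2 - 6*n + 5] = 6*n^2 - 6*n - 6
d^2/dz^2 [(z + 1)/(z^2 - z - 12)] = 2*(-3*z*(-z^2 + z + 12) - (z + 1)*(2*z - 1)^2)/(-z^2 + z + 12)^3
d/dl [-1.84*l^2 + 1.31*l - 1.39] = 1.31 - 3.68*l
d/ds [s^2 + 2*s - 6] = 2*s + 2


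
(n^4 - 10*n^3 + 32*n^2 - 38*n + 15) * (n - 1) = n^5 - 11*n^4 + 42*n^3 - 70*n^2 + 53*n - 15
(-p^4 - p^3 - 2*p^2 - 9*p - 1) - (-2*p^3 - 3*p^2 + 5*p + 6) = -p^4 + p^3 + p^2 - 14*p - 7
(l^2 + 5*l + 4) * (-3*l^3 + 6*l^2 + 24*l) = -3*l^5 - 9*l^4 + 42*l^3 + 144*l^2 + 96*l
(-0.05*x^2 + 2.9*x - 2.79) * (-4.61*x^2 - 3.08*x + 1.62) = 0.2305*x^4 - 13.215*x^3 + 3.8489*x^2 + 13.2912*x - 4.5198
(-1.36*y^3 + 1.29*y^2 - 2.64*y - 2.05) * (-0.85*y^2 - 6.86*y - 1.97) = 1.156*y^5 + 8.2331*y^4 - 3.9262*y^3 + 17.3116*y^2 + 19.2638*y + 4.0385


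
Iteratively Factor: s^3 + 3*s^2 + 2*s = (s + 1)*(s^2 + 2*s) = s*(s + 1)*(s + 2)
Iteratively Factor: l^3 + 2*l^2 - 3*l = (l + 3)*(l^2 - l) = (l - 1)*(l + 3)*(l)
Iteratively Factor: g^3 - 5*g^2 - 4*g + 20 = (g + 2)*(g^2 - 7*g + 10) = (g - 2)*(g + 2)*(g - 5)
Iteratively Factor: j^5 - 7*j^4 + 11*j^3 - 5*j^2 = (j - 1)*(j^4 - 6*j^3 + 5*j^2) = (j - 5)*(j - 1)*(j^3 - j^2) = j*(j - 5)*(j - 1)*(j^2 - j) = j*(j - 5)*(j - 1)^2*(j)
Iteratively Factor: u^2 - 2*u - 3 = (u - 3)*(u + 1)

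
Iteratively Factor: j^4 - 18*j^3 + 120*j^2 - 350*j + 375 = (j - 5)*(j^3 - 13*j^2 + 55*j - 75) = (j - 5)*(j - 3)*(j^2 - 10*j + 25) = (j - 5)^2*(j - 3)*(j - 5)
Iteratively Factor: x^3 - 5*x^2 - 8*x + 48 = (x + 3)*(x^2 - 8*x + 16) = (x - 4)*(x + 3)*(x - 4)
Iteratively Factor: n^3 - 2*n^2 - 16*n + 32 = (n + 4)*(n^2 - 6*n + 8) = (n - 2)*(n + 4)*(n - 4)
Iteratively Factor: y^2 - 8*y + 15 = (y - 5)*(y - 3)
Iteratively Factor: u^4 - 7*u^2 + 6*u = (u - 2)*(u^3 + 2*u^2 - 3*u) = u*(u - 2)*(u^2 + 2*u - 3) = u*(u - 2)*(u + 3)*(u - 1)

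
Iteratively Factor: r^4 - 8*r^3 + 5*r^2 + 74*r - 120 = (r - 4)*(r^3 - 4*r^2 - 11*r + 30) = (r - 5)*(r - 4)*(r^2 + r - 6) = (r - 5)*(r - 4)*(r - 2)*(r + 3)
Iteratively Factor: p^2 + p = (p + 1)*(p)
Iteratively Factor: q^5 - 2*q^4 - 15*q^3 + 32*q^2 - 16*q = (q)*(q^4 - 2*q^3 - 15*q^2 + 32*q - 16) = q*(q - 1)*(q^3 - q^2 - 16*q + 16) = q*(q - 4)*(q - 1)*(q^2 + 3*q - 4) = q*(q - 4)*(q - 1)^2*(q + 4)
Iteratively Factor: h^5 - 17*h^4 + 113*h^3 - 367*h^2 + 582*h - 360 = (h - 3)*(h^4 - 14*h^3 + 71*h^2 - 154*h + 120) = (h - 4)*(h - 3)*(h^3 - 10*h^2 + 31*h - 30) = (h - 4)*(h - 3)^2*(h^2 - 7*h + 10) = (h - 5)*(h - 4)*(h - 3)^2*(h - 2)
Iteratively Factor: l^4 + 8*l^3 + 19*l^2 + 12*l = (l + 1)*(l^3 + 7*l^2 + 12*l) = (l + 1)*(l + 4)*(l^2 + 3*l) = (l + 1)*(l + 3)*(l + 4)*(l)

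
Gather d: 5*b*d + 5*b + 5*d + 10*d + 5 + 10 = 5*b + d*(5*b + 15) + 15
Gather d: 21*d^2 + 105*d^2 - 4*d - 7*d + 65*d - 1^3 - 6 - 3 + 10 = 126*d^2 + 54*d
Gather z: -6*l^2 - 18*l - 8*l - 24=-6*l^2 - 26*l - 24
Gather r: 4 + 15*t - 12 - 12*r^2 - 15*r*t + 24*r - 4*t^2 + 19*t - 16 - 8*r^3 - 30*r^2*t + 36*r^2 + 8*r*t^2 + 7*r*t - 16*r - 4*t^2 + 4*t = -8*r^3 + r^2*(24 - 30*t) + r*(8*t^2 - 8*t + 8) - 8*t^2 + 38*t - 24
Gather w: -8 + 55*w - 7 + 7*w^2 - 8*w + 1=7*w^2 + 47*w - 14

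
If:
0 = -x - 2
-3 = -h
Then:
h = 3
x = -2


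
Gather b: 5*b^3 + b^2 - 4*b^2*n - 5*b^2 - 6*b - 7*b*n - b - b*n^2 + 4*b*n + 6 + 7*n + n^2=5*b^3 + b^2*(-4*n - 4) + b*(-n^2 - 3*n - 7) + n^2 + 7*n + 6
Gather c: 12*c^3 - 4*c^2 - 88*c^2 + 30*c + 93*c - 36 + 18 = 12*c^3 - 92*c^2 + 123*c - 18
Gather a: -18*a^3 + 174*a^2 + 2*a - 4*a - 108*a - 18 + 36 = -18*a^3 + 174*a^2 - 110*a + 18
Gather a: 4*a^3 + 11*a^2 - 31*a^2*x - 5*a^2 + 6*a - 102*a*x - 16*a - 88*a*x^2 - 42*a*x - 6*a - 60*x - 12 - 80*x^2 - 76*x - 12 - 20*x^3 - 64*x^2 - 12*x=4*a^3 + a^2*(6 - 31*x) + a*(-88*x^2 - 144*x - 16) - 20*x^3 - 144*x^2 - 148*x - 24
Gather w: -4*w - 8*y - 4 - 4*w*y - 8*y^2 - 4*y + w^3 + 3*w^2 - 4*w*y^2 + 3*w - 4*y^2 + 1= w^3 + 3*w^2 + w*(-4*y^2 - 4*y - 1) - 12*y^2 - 12*y - 3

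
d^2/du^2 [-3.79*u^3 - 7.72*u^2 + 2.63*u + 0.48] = -22.74*u - 15.44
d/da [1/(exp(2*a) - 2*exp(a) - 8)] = 2*(1 - exp(a))*exp(a)/(-exp(2*a) + 2*exp(a) + 8)^2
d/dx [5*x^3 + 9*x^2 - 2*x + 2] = 15*x^2 + 18*x - 2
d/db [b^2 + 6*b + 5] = 2*b + 6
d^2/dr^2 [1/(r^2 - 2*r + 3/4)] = 32*(-4*r^2 + 8*r + 16*(r - 1)^2 - 3)/(4*r^2 - 8*r + 3)^3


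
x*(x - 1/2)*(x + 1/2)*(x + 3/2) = x^4 + 3*x^3/2 - x^2/4 - 3*x/8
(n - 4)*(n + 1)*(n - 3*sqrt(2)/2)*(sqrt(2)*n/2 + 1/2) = sqrt(2)*n^4/2 - 3*sqrt(2)*n^3/2 - n^3 - 11*sqrt(2)*n^2/4 + 3*n^2 + 9*sqrt(2)*n/4 + 4*n + 3*sqrt(2)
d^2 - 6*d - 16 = (d - 8)*(d + 2)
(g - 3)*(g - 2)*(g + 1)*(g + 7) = g^4 + 3*g^3 - 27*g^2 + 13*g + 42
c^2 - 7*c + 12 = (c - 4)*(c - 3)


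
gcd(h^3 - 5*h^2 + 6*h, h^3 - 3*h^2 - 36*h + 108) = h - 3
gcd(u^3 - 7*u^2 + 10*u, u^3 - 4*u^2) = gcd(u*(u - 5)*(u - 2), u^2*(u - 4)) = u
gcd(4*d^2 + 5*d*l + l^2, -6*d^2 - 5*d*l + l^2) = d + l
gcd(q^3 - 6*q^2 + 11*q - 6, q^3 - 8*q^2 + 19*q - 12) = q^2 - 4*q + 3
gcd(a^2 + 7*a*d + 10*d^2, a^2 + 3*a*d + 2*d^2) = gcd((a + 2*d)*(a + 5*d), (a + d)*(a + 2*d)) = a + 2*d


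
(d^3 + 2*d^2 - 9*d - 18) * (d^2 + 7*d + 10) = d^5 + 9*d^4 + 15*d^3 - 61*d^2 - 216*d - 180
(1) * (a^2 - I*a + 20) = a^2 - I*a + 20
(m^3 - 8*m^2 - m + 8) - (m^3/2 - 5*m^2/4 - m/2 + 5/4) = m^3/2 - 27*m^2/4 - m/2 + 27/4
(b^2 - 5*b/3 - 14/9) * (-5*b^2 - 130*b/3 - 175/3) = -5*b^4 - 35*b^3 + 65*b^2/3 + 4445*b/27 + 2450/27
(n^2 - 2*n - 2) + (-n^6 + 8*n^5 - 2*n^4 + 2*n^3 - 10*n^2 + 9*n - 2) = -n^6 + 8*n^5 - 2*n^4 + 2*n^3 - 9*n^2 + 7*n - 4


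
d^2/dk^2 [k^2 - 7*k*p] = 2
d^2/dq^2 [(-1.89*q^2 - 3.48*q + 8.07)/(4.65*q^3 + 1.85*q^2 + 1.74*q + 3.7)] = (-81.73305*q^6 - 451.4778*q^5 + 2006.05464*q^4 + 1610.65968*q^3 + 1353.58677*q^2 - 534.27852*q - 68.552556)/(100.544625*q^9 + 120.004875*q^8 + 160.613325*q^7 + 336.151475*q^6 + 251.07597*q^5 + 234.41313*q^4 + 267.705324*q^3 + 109.58586*q^2 + 71.4618*q + 50.653)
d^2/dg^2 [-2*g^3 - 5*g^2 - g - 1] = -12*g - 10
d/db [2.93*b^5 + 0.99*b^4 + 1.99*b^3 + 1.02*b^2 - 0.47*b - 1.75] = 14.65*b^4 + 3.96*b^3 + 5.97*b^2 + 2.04*b - 0.47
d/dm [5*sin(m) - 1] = 5*cos(m)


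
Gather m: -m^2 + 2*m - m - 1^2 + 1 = -m^2 + m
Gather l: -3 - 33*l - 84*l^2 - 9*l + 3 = -84*l^2 - 42*l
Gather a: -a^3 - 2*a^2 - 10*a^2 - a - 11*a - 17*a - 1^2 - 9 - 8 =-a^3 - 12*a^2 - 29*a - 18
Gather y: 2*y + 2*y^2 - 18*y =2*y^2 - 16*y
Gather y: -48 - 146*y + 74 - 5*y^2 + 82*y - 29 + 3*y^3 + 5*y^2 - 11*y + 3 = 3*y^3 - 75*y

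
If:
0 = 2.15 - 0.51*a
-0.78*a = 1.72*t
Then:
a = 4.22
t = -1.91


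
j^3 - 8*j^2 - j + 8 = (j - 8)*(j - 1)*(j + 1)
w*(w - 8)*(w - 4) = w^3 - 12*w^2 + 32*w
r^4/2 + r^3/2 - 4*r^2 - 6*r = r*(r/2 + 1)*(r - 3)*(r + 2)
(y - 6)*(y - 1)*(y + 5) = y^3 - 2*y^2 - 29*y + 30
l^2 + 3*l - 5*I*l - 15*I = (l + 3)*(l - 5*I)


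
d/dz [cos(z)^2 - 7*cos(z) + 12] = (7 - 2*cos(z))*sin(z)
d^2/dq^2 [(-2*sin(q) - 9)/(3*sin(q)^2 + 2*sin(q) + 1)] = 2*(9*sin(q)^5 + 156*sin(q)^4 + 45*sin(q)^3 - 281*sin(q)^2 - 152*sin(q) - 5)/(3*sin(q)^2 + 2*sin(q) + 1)^3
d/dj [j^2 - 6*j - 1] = 2*j - 6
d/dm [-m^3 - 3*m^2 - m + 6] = -3*m^2 - 6*m - 1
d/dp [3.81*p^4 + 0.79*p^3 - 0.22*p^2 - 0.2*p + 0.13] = 15.24*p^3 + 2.37*p^2 - 0.44*p - 0.2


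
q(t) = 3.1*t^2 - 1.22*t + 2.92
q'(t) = 6.2*t - 1.22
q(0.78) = 3.85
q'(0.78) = 3.62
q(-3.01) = 34.68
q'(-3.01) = -19.88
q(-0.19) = 3.26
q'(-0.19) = -2.40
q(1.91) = 11.90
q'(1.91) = 10.62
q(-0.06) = 3.00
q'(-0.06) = -1.59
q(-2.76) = 29.90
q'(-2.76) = -18.33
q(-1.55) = 12.26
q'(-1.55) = -10.83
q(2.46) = 18.68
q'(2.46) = 14.03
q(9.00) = 243.04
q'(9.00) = 54.58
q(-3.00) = 34.48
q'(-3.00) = -19.82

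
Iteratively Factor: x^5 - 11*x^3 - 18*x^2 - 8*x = (x)*(x^4 - 11*x^2 - 18*x - 8) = x*(x + 1)*(x^3 - x^2 - 10*x - 8) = x*(x + 1)*(x + 2)*(x^2 - 3*x - 4) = x*(x + 1)^2*(x + 2)*(x - 4)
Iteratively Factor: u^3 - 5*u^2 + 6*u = (u - 2)*(u^2 - 3*u) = u*(u - 2)*(u - 3)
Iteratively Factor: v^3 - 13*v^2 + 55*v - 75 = (v - 3)*(v^2 - 10*v + 25) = (v - 5)*(v - 3)*(v - 5)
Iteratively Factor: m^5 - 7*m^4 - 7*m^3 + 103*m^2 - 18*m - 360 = (m - 4)*(m^4 - 3*m^3 - 19*m^2 + 27*m + 90) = (m - 4)*(m + 3)*(m^3 - 6*m^2 - m + 30) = (m - 4)*(m + 2)*(m + 3)*(m^2 - 8*m + 15) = (m - 5)*(m - 4)*(m + 2)*(m + 3)*(m - 3)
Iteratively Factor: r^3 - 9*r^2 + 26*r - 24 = (r - 4)*(r^2 - 5*r + 6) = (r - 4)*(r - 2)*(r - 3)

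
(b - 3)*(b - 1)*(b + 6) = b^3 + 2*b^2 - 21*b + 18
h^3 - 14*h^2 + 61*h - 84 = (h - 7)*(h - 4)*(h - 3)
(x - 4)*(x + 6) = x^2 + 2*x - 24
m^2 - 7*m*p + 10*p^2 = (m - 5*p)*(m - 2*p)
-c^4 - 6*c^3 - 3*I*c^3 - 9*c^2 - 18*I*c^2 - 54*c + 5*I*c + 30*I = (c + 6)*(c + 5*I)*(I*c + 1)^2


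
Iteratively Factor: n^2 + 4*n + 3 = (n + 1)*(n + 3)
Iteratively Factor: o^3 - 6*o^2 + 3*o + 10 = (o + 1)*(o^2 - 7*o + 10) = (o - 5)*(o + 1)*(o - 2)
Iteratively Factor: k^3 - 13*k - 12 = (k - 4)*(k^2 + 4*k + 3) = (k - 4)*(k + 3)*(k + 1)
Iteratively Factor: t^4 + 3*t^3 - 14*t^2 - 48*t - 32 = (t + 2)*(t^3 + t^2 - 16*t - 16) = (t + 1)*(t + 2)*(t^2 - 16) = (t - 4)*(t + 1)*(t + 2)*(t + 4)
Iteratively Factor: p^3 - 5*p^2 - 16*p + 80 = (p + 4)*(p^2 - 9*p + 20) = (p - 4)*(p + 4)*(p - 5)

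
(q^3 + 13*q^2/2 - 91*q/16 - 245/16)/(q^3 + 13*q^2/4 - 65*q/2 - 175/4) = (q - 7/4)/(q - 5)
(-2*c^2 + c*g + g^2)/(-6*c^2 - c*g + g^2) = (c - g)/(3*c - g)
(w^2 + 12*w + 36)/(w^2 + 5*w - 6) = (w + 6)/(w - 1)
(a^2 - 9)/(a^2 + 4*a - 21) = (a + 3)/(a + 7)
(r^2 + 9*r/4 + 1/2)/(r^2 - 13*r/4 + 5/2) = (4*r^2 + 9*r + 2)/(4*r^2 - 13*r + 10)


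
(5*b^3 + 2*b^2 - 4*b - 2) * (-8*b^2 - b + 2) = -40*b^5 - 21*b^4 + 40*b^3 + 24*b^2 - 6*b - 4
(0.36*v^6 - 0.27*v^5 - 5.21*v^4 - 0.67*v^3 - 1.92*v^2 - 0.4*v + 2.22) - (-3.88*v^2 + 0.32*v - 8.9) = 0.36*v^6 - 0.27*v^5 - 5.21*v^4 - 0.67*v^3 + 1.96*v^2 - 0.72*v + 11.12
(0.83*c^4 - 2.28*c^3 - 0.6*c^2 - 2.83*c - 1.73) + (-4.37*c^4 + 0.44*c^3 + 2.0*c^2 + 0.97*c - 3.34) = -3.54*c^4 - 1.84*c^3 + 1.4*c^2 - 1.86*c - 5.07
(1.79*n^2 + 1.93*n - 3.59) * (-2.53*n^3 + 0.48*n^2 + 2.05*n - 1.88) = -4.5287*n^5 - 4.0237*n^4 + 13.6786*n^3 - 1.1319*n^2 - 10.9879*n + 6.7492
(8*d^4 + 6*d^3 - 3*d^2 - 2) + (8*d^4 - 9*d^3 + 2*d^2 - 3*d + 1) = 16*d^4 - 3*d^3 - d^2 - 3*d - 1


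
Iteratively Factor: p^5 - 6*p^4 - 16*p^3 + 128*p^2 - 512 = (p - 4)*(p^4 - 2*p^3 - 24*p^2 + 32*p + 128) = (p - 4)*(p + 4)*(p^3 - 6*p^2 + 32) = (p - 4)^2*(p + 4)*(p^2 - 2*p - 8) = (p - 4)^3*(p + 4)*(p + 2)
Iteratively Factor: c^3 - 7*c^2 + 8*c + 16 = (c + 1)*(c^2 - 8*c + 16) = (c - 4)*(c + 1)*(c - 4)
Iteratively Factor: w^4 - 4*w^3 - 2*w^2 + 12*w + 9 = (w - 3)*(w^3 - w^2 - 5*w - 3) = (w - 3)*(w + 1)*(w^2 - 2*w - 3) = (w - 3)^2*(w + 1)*(w + 1)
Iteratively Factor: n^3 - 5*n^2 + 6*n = (n - 3)*(n^2 - 2*n) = n*(n - 3)*(n - 2)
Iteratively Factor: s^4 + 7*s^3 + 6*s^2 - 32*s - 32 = (s + 1)*(s^3 + 6*s^2 - 32) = (s + 1)*(s + 4)*(s^2 + 2*s - 8) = (s + 1)*(s + 4)^2*(s - 2)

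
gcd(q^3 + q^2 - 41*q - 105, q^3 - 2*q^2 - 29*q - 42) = q^2 - 4*q - 21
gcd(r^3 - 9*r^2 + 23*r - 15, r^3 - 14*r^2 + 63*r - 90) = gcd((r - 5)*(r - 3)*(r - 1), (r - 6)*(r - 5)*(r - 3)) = r^2 - 8*r + 15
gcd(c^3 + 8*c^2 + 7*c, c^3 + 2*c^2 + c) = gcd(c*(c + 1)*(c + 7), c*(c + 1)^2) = c^2 + c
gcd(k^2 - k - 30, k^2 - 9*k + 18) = k - 6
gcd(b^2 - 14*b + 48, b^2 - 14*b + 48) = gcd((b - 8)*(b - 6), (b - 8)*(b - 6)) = b^2 - 14*b + 48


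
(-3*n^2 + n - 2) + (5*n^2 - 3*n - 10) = 2*n^2 - 2*n - 12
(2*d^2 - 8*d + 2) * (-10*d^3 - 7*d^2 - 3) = -20*d^5 + 66*d^4 + 36*d^3 - 20*d^2 + 24*d - 6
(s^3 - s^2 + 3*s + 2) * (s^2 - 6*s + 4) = s^5 - 7*s^4 + 13*s^3 - 20*s^2 + 8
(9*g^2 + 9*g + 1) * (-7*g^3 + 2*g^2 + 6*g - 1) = -63*g^5 - 45*g^4 + 65*g^3 + 47*g^2 - 3*g - 1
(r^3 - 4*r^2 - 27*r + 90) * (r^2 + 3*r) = r^5 - r^4 - 39*r^3 + 9*r^2 + 270*r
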